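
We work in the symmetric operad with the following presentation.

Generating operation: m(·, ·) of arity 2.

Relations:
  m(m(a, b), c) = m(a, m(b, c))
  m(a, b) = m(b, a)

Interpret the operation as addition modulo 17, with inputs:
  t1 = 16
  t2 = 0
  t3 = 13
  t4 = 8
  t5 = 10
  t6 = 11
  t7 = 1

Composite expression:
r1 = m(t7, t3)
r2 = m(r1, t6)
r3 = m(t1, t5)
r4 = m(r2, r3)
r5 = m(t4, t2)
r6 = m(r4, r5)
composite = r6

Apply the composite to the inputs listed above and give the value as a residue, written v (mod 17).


8 (mod 17)

m(t7, t3) = 14
m(m(t7, t3), t6) = 8
m(t1, t5) = 9
m(m(m(t7, t3), t6), m(t1, t5)) = 0
m(t4, t2) = 8
m(m(m(m(t7, t3), t6), m(t1, t5)), m(t4, t2)) = 8


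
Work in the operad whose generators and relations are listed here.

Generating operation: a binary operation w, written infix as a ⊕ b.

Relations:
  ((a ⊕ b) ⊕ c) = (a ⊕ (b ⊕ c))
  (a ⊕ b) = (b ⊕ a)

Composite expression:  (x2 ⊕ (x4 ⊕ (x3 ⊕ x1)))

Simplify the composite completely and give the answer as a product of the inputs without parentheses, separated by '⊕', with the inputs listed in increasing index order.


Reordering under w is free, so list the x-inputs canonically.
(x3 ⊕ x1) unparenthesizes to x3 ⊕ x1
(x4 ⊕ (x3 ⊕ x1)) unparenthesizes to x4 ⊕ x3 ⊕ x1
(x2 ⊕ (x4 ⊕ (x3 ⊕ x1))) unparenthesizes to x2 ⊕ x4 ⊕ x3 ⊕ x1
putting the inputs in ascending order: x1 ⊕ x2 ⊕ x3 ⊕ x4

x1 ⊕ x2 ⊕ x3 ⊕ x4


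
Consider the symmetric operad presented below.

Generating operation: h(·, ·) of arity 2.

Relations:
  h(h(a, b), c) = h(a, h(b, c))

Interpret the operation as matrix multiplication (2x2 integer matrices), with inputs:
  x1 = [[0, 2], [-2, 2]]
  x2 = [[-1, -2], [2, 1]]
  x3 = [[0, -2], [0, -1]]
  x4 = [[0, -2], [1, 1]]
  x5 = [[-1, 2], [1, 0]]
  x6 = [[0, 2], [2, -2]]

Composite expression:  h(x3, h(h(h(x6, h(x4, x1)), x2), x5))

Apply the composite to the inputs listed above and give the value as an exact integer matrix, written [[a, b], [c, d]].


h(x4, x1) = [[4, -4], [-2, 4]]
h(x6, h(x4, x1)) = [[-4, 8], [12, -16]]
h(h(x6, h(x4, x1)), x2) = [[20, 16], [-44, -40]]
h(h(h(x6, h(x4, x1)), x2), x5) = [[-4, 40], [4, -88]]
h(x3, h(h(h(x6, h(x4, x1)), x2), x5)) = [[-8, 176], [-4, 88]]

[[-8, 176], [-4, 88]]


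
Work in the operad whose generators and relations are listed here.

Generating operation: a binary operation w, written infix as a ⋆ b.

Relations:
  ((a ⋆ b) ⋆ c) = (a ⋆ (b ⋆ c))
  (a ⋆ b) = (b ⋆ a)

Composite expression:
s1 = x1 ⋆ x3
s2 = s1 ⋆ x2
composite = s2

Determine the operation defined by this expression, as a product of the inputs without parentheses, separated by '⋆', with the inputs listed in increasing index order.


x1 ⋆ x2 ⋆ x3

Both nesting and order wash out for w; what remains is which x's occur.
(x1 ⋆ x3) reduces to x1 ⋆ x3
((x1 ⋆ x3) ⋆ x2) reduces to x1 ⋆ x3 ⋆ x2
the factors in increasing index order: x1 ⋆ x2 ⋆ x3


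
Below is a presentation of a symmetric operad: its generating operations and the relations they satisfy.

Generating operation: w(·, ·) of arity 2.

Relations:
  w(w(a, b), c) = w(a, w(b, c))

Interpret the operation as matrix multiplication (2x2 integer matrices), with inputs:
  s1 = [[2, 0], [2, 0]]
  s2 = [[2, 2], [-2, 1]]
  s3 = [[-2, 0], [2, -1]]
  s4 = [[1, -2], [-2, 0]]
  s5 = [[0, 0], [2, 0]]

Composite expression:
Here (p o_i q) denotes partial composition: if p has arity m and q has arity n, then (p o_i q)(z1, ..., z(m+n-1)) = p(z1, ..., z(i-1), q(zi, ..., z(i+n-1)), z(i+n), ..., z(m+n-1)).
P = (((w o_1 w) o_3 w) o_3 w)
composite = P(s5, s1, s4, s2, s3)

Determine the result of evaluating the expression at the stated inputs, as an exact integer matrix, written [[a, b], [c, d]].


[[0, 0], [-48, 0]]

w(s5, s1) = [[0, 0], [4, 0]]
w(s4, s2) = [[6, 0], [-4, -4]]
w(w(s4, s2), s3) = [[-12, 0], [0, 4]]
w(w(s5, s1), w(w(s4, s2), s3)) = [[0, 0], [-48, 0]]


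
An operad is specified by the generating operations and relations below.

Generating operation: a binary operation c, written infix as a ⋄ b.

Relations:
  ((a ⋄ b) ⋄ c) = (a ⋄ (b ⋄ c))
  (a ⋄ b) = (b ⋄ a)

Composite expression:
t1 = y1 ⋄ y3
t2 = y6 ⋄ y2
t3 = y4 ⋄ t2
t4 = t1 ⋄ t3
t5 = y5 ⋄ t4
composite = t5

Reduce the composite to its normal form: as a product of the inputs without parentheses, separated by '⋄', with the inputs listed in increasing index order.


y1 ⋄ y2 ⋄ y3 ⋄ y4 ⋄ y5 ⋄ y6

Any arrangement under c is one operation, so sort the y-inputs.
(y1 ⋄ y3) flattens to y1 ⋄ y3
(y6 ⋄ y2) flattens to y6 ⋄ y2
(y4 ⋄ (y6 ⋄ y2)) flattens to y4 ⋄ y6 ⋄ y2
((y1 ⋄ y3) ⋄ (y4 ⋄ (y6 ⋄ y2))) flattens to y1 ⋄ y3 ⋄ y4 ⋄ y6 ⋄ y2
(y5 ⋄ ((y1 ⋄ y3) ⋄ (y4 ⋄ (y6 ⋄ y2)))) flattens to y5 ⋄ y1 ⋄ y3 ⋄ y4 ⋄ y6 ⋄ y2
sorting the factors by input index: y1 ⋄ y2 ⋄ y3 ⋄ y4 ⋄ y5 ⋄ y6


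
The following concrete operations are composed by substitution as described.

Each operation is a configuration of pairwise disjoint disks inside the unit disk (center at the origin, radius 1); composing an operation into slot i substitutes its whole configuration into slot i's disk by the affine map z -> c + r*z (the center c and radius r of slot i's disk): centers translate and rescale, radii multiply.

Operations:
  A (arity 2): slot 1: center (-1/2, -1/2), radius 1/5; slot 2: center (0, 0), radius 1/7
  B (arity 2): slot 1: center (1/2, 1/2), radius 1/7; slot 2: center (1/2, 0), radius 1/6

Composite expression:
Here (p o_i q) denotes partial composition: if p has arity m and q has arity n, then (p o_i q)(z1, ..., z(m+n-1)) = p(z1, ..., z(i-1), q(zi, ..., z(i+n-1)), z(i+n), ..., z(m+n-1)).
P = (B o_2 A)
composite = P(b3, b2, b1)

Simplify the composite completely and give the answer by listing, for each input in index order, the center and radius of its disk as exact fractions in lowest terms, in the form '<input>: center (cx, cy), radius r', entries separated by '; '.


b1: center (1/2, 0), radius 1/42; b2: center (5/12, -1/12), radius 1/30; b3: center (1/2, 1/2), radius 1/7

Affine substitution under B: radii multiply and b-centers shift.
input b3: applying the 1 nested substitution gives center (1/2, 1/2), radius 1/7
input b2: applying the 2 nested substitutions gives center (5/12, -1/12), radius 1/30
input b1: applying the 2 nested substitutions gives center (1/2, 0), radius 1/42


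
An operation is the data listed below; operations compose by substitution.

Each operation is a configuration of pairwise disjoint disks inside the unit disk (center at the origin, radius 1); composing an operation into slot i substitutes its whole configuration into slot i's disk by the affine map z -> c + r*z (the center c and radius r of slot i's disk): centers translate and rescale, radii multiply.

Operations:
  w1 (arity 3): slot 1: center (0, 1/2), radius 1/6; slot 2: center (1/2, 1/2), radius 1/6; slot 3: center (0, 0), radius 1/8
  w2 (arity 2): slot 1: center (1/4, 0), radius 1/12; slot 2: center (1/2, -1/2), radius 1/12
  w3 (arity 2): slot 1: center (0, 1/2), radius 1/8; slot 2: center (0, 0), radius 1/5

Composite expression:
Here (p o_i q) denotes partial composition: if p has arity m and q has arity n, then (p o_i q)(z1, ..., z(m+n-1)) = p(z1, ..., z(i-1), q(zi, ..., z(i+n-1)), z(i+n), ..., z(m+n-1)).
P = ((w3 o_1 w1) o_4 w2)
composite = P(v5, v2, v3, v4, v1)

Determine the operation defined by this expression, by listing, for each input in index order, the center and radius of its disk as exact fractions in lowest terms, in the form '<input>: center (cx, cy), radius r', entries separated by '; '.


v1: center (1/10, -1/10), radius 1/60; v2: center (1/16, 9/16), radius 1/48; v3: center (0, 1/2), radius 1/64; v4: center (1/20, 0), radius 1/60; v5: center (0, 9/16), radius 1/48


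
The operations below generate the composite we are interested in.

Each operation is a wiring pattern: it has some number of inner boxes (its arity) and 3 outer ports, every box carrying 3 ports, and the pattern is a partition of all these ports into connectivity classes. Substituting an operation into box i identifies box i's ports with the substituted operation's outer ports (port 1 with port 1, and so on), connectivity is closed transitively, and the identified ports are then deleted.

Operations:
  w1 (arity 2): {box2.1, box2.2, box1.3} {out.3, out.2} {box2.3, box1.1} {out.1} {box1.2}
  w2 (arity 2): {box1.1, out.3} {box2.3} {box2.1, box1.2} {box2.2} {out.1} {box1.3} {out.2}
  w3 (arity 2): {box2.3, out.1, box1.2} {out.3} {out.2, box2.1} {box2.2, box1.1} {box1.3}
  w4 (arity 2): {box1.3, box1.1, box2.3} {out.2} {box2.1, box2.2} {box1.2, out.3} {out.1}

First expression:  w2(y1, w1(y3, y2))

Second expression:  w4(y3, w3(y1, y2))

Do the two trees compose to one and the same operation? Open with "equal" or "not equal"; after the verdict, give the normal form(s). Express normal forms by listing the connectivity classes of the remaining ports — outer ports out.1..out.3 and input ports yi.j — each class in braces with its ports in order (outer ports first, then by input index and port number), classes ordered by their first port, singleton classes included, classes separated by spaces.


not equal; the first gives {out.1} {out.2} {out.3, y1.1} {y1.2} {y1.3} {y2.1, y2.2, y3.3} {y2.3, y3.1} {y3.2} and the second {out.1} {out.2} {out.3, y3.2} {y1.1, y2.2} {y1.2, y2.1, y2.3} {y1.3} {y3.1, y3.3}


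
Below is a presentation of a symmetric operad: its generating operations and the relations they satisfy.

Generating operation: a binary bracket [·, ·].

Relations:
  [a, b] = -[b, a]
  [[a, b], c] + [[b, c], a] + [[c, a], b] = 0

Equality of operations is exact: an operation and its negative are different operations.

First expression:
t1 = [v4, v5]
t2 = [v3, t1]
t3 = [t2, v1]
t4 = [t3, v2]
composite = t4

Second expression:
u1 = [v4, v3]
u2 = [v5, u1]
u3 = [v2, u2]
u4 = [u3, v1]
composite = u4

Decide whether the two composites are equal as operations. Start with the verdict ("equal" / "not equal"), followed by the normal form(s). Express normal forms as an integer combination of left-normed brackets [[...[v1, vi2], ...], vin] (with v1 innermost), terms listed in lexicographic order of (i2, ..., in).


not equal — first -[[[[v1, v3], v4], v5], v2] + [[[[v1, v3], v5], v4], v2] + [[[[v1, v4], v5], v3], v2] - [[[[v1, v5], v4], v3], v2], second -[[[[v1, v2], v3], v4], v5] + [[[[v1, v2], v4], v3], v5] + [[[[v1, v2], v5], v3], v4] - [[[[v1, v2], v5], v4], v3] + [[[[v1, v3], v4], v5], v2] - [[[[v1, v4], v3], v5], v2] - [[[[v1, v5], v3], v4], v2] + [[[[v1, v5], v4], v3], v2]

The first composite normalizes to -[[[[v1, v3], v4], v5], v2] + [[[[v1, v3], v5], v4], v2] + [[[[v1, v4], v5], v3], v2] - [[[[v1, v5], v4], v3], v2]
The second composite normalizes to -[[[[v1, v2], v3], v4], v5] + [[[[v1, v2], v4], v3], v5] + [[[[v1, v2], v5], v3], v4] - [[[[v1, v2], v5], v4], v3] + [[[[v1, v3], v4], v5], v2] - [[[[v1, v4], v3], v5], v2] - [[[[v1, v5], v3], v4], v2] + [[[[v1, v5], v4], v3], v2]
Different reductions; not equal.


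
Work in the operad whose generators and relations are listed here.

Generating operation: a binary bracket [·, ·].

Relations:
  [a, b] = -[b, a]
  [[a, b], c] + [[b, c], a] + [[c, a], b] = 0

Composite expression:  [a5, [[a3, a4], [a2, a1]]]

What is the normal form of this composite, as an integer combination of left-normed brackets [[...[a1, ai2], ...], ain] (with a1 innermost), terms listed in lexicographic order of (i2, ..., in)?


Expand each bracket as ab - ba; the a1-initial words give the coefficients.
Composite bracket: [a5, [[a3, a4], [a2, a1]]]
Each bracket splits as ab - ba, giving 16 signed words (2^4 = 16).
The a1-initial words carry the normal form:
  sign of a1a2a3a4a5 is -1, so it contributes -[[[[a1, a2], a3], a4], a5]
  sign of a1a2a4a3a5 is +1, so it contributes +[[[[a1, a2], a4], a3], a5]

-[[[[a1, a2], a3], a4], a5] + [[[[a1, a2], a4], a3], a5]


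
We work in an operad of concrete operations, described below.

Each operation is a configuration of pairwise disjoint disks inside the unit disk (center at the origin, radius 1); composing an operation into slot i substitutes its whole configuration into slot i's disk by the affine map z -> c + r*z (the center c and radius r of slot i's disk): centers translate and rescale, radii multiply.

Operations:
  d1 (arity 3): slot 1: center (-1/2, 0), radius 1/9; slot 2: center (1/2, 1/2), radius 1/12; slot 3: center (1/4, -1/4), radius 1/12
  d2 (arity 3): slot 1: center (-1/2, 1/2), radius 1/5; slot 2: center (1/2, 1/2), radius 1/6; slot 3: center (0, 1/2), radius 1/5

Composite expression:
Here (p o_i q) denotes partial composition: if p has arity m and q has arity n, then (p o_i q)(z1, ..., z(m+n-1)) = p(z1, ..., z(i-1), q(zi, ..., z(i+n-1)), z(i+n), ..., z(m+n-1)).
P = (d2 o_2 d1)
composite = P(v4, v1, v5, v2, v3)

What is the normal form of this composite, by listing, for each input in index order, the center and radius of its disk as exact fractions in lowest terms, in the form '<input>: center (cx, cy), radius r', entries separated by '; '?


v1: center (5/12, 1/2), radius 1/54; v2: center (13/24, 11/24), radius 1/72; v3: center (0, 1/2), radius 1/5; v4: center (-1/2, 1/2), radius 1/5; v5: center (7/12, 7/12), radius 1/72

Only the slot chain above each v matters under d2; compose those maps.
tracing v4 down its 1-map path: center (-1/2, 1/2), radius 1/5
tracing v1 down its 2-map path: center (5/12, 1/2), radius 1/54
tracing v5 down its 2-map path: center (7/12, 7/12), radius 1/72
tracing v2 down its 2-map path: center (13/24, 11/24), radius 1/72
tracing v3 down its 1-map path: center (0, 1/2), radius 1/5


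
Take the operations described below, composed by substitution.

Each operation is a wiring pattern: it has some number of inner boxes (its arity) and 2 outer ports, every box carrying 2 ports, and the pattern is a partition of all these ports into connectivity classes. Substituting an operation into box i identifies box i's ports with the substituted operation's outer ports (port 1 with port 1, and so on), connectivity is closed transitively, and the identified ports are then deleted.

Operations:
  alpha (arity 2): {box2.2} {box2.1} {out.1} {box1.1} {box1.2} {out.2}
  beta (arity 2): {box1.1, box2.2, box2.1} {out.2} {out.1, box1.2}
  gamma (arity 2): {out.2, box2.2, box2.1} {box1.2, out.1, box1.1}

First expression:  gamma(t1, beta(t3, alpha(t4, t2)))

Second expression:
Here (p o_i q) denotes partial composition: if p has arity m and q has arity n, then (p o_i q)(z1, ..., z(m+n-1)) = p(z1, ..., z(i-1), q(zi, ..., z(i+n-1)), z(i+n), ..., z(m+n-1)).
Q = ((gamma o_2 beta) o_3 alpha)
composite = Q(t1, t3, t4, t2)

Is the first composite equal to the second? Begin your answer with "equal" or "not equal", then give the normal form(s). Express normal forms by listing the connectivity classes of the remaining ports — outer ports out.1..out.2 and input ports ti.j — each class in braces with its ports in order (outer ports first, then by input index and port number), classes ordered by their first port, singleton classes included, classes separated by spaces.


In normal form, the first expression is {out.1, t1.1, t1.2} {out.2, t3.2} {t2.1} {t2.2} {t3.1} {t4.1} {t4.2}
In normal form, the second expression is {out.1, t1.1, t1.2} {out.2, t3.2} {t2.1} {t2.2} {t3.1} {t4.1} {t4.2}
The normal forms match — equal.

equal; the common form is {out.1, t1.1, t1.2} {out.2, t3.2} {t2.1} {t2.2} {t3.1} {t4.1} {t4.2}


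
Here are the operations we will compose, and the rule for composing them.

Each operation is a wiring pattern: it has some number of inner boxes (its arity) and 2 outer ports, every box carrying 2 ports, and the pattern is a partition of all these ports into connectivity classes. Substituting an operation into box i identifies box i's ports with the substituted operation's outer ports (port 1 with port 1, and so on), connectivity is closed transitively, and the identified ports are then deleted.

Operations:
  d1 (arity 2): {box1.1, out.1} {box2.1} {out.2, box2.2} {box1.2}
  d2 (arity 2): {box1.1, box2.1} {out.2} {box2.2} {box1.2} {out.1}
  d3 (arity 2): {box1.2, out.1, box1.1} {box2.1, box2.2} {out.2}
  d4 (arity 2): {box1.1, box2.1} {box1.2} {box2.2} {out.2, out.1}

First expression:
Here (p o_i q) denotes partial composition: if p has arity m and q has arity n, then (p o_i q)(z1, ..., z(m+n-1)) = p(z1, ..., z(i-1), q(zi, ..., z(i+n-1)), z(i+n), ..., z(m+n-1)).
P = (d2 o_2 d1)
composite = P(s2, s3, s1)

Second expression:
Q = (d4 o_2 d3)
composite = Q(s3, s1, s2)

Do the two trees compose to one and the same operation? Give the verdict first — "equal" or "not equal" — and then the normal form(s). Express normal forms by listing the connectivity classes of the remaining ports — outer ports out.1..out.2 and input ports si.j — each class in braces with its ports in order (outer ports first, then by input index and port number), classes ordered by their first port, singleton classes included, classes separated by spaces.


not equal: they reduce to {out.1} {out.2} {s1.1} {s1.2} {s2.1, s3.1} {s2.2} {s3.2} and {out.1, out.2} {s1.1, s1.2, s3.1} {s2.1, s2.2} {s3.2}


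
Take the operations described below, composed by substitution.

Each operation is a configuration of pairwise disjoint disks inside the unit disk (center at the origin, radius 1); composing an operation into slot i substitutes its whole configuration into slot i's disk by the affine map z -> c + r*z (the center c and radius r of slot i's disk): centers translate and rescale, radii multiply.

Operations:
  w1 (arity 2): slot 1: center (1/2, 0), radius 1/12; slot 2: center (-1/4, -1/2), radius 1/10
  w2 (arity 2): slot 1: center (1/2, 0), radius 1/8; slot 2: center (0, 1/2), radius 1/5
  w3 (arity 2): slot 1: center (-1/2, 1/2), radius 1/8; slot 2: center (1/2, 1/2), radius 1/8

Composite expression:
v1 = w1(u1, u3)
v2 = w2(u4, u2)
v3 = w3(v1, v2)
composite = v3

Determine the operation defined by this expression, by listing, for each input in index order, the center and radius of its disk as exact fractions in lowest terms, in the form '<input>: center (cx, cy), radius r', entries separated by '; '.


u1: center (-7/16, 1/2), radius 1/96; u2: center (1/2, 9/16), radius 1/40; u3: center (-17/32, 7/16), radius 1/80; u4: center (9/16, 1/2), radius 1/64

Below w3, radii multiply path by path; the u-disk centers shift.
tracing u1 down its 2-map path: center (-7/16, 1/2), radius 1/96
tracing u3 down its 2-map path: center (-17/32, 7/16), radius 1/80
tracing u4 down its 2-map path: center (9/16, 1/2), radius 1/64
tracing u2 down its 2-map path: center (1/2, 9/16), radius 1/40


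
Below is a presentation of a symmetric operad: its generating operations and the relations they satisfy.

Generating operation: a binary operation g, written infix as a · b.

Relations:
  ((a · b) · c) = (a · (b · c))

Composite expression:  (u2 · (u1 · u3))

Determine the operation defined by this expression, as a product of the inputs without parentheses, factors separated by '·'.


u2 · u1 · u3

All parenthesizations of g agree; list the u-inputs left to right.
(u1 · u3) collapses to u1 · u3
(u2 · (u1 · u3)) collapses to u2 · u1 · u3


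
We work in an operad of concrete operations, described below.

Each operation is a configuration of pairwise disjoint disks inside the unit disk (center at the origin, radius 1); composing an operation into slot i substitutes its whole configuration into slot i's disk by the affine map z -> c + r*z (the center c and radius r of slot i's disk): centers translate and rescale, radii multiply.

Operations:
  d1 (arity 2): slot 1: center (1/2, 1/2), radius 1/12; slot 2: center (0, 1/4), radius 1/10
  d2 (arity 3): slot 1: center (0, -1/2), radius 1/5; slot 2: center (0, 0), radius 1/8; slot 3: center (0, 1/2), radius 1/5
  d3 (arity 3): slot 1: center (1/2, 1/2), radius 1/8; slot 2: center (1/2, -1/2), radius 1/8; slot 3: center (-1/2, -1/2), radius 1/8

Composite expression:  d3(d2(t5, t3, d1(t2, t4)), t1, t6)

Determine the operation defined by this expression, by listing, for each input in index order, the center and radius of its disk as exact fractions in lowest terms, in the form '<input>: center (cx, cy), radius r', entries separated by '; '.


Nesting under d3 composes maps z -> c + r*z down each t-path.
input t5: composing its 2 substitution steps yields center (1/2, 7/16), radius 1/40
input t3: composing its 2 substitution steps yields center (1/2, 1/2), radius 1/64
input t2: composing its 3 substitution steps yields center (41/80, 23/40), radius 1/480
input t4: composing its 3 substitution steps yields center (1/2, 91/160), radius 1/400
input t1: composing its 1 substitution step yields center (1/2, -1/2), radius 1/8
input t6: composing its 1 substitution step yields center (-1/2, -1/2), radius 1/8

t1: center (1/2, -1/2), radius 1/8; t2: center (41/80, 23/40), radius 1/480; t3: center (1/2, 1/2), radius 1/64; t4: center (1/2, 91/160), radius 1/400; t5: center (1/2, 7/16), radius 1/40; t6: center (-1/2, -1/2), radius 1/8


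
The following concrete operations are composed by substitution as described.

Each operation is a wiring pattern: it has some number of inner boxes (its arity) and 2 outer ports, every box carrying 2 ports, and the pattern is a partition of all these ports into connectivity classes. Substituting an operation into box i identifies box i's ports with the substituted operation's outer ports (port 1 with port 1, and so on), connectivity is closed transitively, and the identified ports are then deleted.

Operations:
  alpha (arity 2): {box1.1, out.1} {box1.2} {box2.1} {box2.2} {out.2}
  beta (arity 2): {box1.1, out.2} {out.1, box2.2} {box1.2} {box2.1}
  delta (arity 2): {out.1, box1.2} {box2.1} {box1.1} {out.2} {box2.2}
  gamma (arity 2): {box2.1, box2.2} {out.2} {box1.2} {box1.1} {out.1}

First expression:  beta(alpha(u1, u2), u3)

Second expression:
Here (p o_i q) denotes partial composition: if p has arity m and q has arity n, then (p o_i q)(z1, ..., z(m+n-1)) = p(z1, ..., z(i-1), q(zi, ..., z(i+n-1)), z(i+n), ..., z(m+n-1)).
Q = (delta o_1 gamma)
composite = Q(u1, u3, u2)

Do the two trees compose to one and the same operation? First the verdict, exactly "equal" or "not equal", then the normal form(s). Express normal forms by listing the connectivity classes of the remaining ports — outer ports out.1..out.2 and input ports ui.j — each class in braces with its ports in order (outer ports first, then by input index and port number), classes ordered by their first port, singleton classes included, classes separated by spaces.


not equal; the first gives {out.1, u3.2} {out.2, u1.1} {u1.2} {u2.1} {u2.2} {u3.1} and the second {out.1} {out.2} {u1.1} {u1.2} {u2.1} {u2.2} {u3.1, u3.2}


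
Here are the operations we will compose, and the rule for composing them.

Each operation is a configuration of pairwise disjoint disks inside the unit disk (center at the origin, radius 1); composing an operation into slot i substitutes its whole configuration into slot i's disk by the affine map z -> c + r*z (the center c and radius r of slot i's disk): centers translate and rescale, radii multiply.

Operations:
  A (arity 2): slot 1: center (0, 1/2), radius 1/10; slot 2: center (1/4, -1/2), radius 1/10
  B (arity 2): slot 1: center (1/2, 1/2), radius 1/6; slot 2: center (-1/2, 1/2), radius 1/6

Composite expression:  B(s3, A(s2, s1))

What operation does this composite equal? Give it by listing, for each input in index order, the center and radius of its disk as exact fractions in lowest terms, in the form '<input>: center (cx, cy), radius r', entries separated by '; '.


s1: center (-11/24, 5/12), radius 1/60; s2: center (-1/2, 7/12), radius 1/60; s3: center (1/2, 1/2), radius 1/6


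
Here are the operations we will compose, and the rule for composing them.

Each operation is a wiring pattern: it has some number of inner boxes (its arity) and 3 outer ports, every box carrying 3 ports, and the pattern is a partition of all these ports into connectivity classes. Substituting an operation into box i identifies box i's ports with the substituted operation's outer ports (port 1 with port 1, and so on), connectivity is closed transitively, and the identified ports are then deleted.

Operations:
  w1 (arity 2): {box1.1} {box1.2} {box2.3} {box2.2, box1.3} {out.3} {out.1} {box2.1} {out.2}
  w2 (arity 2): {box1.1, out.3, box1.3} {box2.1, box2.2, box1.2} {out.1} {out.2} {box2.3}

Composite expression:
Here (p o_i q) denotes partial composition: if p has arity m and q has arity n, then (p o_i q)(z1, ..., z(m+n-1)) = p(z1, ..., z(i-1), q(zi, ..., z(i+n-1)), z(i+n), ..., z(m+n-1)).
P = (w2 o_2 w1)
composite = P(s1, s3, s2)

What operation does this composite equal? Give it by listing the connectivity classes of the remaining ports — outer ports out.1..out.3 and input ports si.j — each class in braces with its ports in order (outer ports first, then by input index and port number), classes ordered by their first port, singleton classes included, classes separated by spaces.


{out.1} {out.2} {out.3, s1.1, s1.3} {s1.2} {s2.1} {s2.2, s3.3} {s2.3} {s3.1} {s3.2}

After gluing at w2, chains via deleted ports link the s-ports.
after w1, the pattern on (s3, s2) reads {out.1} {out.2} {out.3} {s2.1} {s2.2, s3.3} {s2.3} {s3.1} {s3.2} (out.j = its outer ports)
after w2, the pattern on (s1, s3, s2) reads {out.1} {out.2} {out.3, s1.1, s1.3} {s1.2} {s2.1} {s2.2, s3.3} {s2.3} {s3.1} {s3.2} (out.j = its outer ports)


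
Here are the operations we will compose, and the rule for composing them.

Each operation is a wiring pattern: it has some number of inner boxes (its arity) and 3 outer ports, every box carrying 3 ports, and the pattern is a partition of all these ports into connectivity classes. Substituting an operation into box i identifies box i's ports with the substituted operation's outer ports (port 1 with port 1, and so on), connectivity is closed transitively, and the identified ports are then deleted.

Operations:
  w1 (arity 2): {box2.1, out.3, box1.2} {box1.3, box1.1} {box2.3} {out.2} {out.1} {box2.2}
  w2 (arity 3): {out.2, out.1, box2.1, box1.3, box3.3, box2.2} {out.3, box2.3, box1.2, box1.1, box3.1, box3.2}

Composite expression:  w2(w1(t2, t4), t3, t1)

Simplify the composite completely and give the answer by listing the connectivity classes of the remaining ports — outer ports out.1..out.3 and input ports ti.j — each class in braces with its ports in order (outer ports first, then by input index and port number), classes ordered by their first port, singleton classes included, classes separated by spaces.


{out.1, out.2, t1.3, t2.2, t3.1, t3.2, t4.1} {out.3, t1.1, t1.2, t3.3} {t2.1, t2.3} {t4.2} {t4.3}

Two ports join when wires chain via w2-identified ports.
w1 over (t2, t4) gives {out.1} {out.2} {out.3, t2.2, t4.1} {t2.1, t2.3} {t4.2} {t4.3}, out.j being that stage's outer ports
w2 over (t2, t4, t3, t1) gives {out.1, out.2, t1.3, t2.2, t3.1, t3.2, t4.1} {out.3, t1.1, t1.2, t3.3} {t2.1, t2.3} {t4.2} {t4.3}, out.j being that stage's outer ports


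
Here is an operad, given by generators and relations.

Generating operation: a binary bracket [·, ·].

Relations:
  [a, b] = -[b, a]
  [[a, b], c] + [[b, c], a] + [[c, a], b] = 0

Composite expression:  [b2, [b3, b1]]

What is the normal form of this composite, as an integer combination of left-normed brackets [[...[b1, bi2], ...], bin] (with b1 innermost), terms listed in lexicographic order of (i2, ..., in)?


[[b1, b3], b2]


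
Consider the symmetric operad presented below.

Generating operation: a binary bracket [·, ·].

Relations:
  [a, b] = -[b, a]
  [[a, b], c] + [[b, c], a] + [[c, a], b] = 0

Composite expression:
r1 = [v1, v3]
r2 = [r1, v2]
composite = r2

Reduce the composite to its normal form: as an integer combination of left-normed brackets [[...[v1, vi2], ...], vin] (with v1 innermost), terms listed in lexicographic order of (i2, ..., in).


[[v1, v3], v2]

In the tensor algebra, words opening v1 carry the v1-anchored form.
Composite bracket: [[v1, v3], v2]
Full expansion: 4 signed words from ab - ba (2^2 = 4).
The v1-initial words carry the normal form:
  sign of v1v3v2 is +1, so it contributes +[[v1, v3], v2]


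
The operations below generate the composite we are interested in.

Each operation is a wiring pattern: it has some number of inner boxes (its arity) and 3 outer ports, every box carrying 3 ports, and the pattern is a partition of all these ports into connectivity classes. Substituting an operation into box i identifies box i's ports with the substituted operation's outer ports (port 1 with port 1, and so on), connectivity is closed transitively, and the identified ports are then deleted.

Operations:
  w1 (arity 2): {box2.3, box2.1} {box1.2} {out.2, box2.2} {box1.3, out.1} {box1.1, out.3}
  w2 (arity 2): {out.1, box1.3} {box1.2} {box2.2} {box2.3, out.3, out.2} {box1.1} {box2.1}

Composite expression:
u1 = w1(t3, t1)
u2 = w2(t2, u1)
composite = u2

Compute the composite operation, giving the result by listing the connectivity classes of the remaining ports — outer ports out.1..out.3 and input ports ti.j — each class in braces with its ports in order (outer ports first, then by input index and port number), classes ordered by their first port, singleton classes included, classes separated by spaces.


Connectivity passes through glued w2-boundaries; trace each wire chain.
stage w1: inputs (t3, t1), connectivity {out.1, t3.3} {out.2, t1.2} {out.3, t3.1} {t1.1, t1.3} {t3.2}, out.j its boundary
stage w2: inputs (t2, t3, t1), connectivity {out.1, t2.3} {out.2, out.3, t3.1} {t1.1, t1.3} {t1.2} {t2.1} {t2.2} {t3.2} {t3.3}, out.j its boundary

{out.1, t2.3} {out.2, out.3, t3.1} {t1.1, t1.3} {t1.2} {t2.1} {t2.2} {t3.2} {t3.3}


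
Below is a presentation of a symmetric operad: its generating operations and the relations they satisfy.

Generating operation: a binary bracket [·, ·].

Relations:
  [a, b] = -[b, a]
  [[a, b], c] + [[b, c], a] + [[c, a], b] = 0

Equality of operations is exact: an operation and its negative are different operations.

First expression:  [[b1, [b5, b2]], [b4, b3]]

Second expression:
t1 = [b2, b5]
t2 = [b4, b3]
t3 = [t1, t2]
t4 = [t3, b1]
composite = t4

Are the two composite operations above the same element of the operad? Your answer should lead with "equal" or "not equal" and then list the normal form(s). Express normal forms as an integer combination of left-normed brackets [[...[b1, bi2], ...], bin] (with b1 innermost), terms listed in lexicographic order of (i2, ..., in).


The first composite normalizes to [[[[b1, b2], b5], b3], b4] - [[[[b1, b2], b5], b4], b3] - [[[[b1, b5], b2], b3], b4] + [[[[b1, b5], b2], b4], b3]
The second composite normalizes to [[[[b1, b2], b5], b3], b4] - [[[[b1, b2], b5], b4], b3] - [[[[b1, b3], b4], b2], b5] + [[[[b1, b3], b4], b5], b2] + [[[[b1, b4], b3], b2], b5] - [[[[b1, b4], b3], b5], b2] - [[[[b1, b5], b2], b3], b4] + [[[[b1, b5], b2], b4], b3]
The normal forms differ: not equal.

not equal: they reduce to [[[[b1, b2], b5], b3], b4] - [[[[b1, b2], b5], b4], b3] - [[[[b1, b5], b2], b3], b4] + [[[[b1, b5], b2], b4], b3] and [[[[b1, b2], b5], b3], b4] - [[[[b1, b2], b5], b4], b3] - [[[[b1, b3], b4], b2], b5] + [[[[b1, b3], b4], b5], b2] + [[[[b1, b4], b3], b2], b5] - [[[[b1, b4], b3], b5], b2] - [[[[b1, b5], b2], b3], b4] + [[[[b1, b5], b2], b4], b3]


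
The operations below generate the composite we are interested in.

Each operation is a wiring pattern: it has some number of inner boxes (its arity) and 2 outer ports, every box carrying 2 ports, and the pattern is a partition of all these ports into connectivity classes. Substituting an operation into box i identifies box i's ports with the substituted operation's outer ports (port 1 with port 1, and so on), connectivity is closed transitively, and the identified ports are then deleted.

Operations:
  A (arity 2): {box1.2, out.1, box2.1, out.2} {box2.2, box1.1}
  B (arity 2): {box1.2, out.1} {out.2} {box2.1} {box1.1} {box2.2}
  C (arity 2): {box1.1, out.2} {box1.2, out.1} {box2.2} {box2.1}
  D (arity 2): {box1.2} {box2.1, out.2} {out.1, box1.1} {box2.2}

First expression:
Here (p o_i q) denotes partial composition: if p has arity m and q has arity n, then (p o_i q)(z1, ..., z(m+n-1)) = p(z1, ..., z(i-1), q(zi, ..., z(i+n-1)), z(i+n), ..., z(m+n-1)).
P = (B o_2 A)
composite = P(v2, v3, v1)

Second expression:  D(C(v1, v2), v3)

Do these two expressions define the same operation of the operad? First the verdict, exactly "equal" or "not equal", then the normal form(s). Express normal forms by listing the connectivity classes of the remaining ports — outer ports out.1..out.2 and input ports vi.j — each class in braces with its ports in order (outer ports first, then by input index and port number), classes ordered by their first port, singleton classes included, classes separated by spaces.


not equal: they reduce to {out.1, v2.2} {out.2} {v1.1, v3.2} {v1.2, v3.1} {v2.1} and {out.1, v1.2} {out.2, v3.1} {v1.1} {v2.1} {v2.2} {v3.2}

The first expression, normalized: {out.1, v2.2} {out.2} {v1.1, v3.2} {v1.2, v3.1} {v2.1}
The second expression, normalized: {out.1, v1.2} {out.2, v3.1} {v1.1} {v2.1} {v2.2} {v3.2}
The normal forms differ: not equal.


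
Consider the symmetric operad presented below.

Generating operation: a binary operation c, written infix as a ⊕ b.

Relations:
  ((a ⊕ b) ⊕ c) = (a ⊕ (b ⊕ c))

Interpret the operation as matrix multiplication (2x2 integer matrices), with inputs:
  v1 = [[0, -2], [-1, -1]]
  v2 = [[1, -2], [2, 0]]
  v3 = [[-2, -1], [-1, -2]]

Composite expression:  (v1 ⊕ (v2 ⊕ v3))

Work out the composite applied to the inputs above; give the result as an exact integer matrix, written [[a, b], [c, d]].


[[8, 4], [4, -1]]

(v2 ⊕ v3) = [[0, 3], [-4, -2]]
(v1 ⊕ (v2 ⊕ v3)) = [[8, 4], [4, -1]]


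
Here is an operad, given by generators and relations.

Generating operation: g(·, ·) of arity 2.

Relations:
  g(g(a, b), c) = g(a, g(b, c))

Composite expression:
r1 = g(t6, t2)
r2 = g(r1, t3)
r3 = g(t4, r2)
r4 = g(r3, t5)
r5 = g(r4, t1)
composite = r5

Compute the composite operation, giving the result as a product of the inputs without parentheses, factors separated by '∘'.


t4 ∘ t6 ∘ t2 ∘ t3 ∘ t5 ∘ t1

Under associativity of g, the answer is the t's in reading order.
g(t6, t2) spells out as t6 ∘ t2
g(g(t6, t2), t3) spells out as t6 ∘ t2 ∘ t3
g(t4, g(g(t6, t2), t3)) spells out as t4 ∘ t6 ∘ t2 ∘ t3
g(g(t4, g(g(t6, t2), t3)), t5) spells out as t4 ∘ t6 ∘ t2 ∘ t3 ∘ t5
g(g(g(t4, g(g(t6, t2), t3)), t5), t1) spells out as t4 ∘ t6 ∘ t2 ∘ t3 ∘ t5 ∘ t1


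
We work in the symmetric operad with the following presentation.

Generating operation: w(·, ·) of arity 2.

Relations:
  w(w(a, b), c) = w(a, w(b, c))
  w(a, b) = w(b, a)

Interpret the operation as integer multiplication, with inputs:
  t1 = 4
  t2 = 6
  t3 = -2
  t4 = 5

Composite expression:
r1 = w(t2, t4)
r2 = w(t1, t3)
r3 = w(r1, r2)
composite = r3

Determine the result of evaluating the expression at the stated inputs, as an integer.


w(t2, t4) = 30
w(t1, t3) = -8
w(w(t2, t4), w(t1, t3)) = -240

-240


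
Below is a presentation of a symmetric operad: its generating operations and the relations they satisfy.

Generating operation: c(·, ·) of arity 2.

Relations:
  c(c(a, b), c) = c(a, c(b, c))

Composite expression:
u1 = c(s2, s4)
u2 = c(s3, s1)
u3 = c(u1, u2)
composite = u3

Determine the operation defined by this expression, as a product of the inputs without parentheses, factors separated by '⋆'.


s2 ⋆ s4 ⋆ s3 ⋆ s1

Under associativity of c, the answer is the s's in reading order.
c(s2, s4) linearizes to s2 ⋆ s4
c(s3, s1) linearizes to s3 ⋆ s1
c(c(s2, s4), c(s3, s1)) linearizes to s2 ⋆ s4 ⋆ s3 ⋆ s1


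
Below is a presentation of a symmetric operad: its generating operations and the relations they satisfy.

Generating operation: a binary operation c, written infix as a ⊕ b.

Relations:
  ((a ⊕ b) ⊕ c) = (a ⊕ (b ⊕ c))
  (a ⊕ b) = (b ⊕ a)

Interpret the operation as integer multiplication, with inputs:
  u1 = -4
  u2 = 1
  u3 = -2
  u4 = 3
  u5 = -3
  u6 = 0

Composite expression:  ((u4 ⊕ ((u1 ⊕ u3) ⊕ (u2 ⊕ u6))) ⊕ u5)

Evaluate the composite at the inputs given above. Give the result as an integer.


(u1 ⊕ u3) = 8
(u2 ⊕ u6) = 0
((u1 ⊕ u3) ⊕ (u2 ⊕ u6)) = 0
(u4 ⊕ ((u1 ⊕ u3) ⊕ (u2 ⊕ u6))) = 0
((u4 ⊕ ((u1 ⊕ u3) ⊕ (u2 ⊕ u6))) ⊕ u5) = 0

0


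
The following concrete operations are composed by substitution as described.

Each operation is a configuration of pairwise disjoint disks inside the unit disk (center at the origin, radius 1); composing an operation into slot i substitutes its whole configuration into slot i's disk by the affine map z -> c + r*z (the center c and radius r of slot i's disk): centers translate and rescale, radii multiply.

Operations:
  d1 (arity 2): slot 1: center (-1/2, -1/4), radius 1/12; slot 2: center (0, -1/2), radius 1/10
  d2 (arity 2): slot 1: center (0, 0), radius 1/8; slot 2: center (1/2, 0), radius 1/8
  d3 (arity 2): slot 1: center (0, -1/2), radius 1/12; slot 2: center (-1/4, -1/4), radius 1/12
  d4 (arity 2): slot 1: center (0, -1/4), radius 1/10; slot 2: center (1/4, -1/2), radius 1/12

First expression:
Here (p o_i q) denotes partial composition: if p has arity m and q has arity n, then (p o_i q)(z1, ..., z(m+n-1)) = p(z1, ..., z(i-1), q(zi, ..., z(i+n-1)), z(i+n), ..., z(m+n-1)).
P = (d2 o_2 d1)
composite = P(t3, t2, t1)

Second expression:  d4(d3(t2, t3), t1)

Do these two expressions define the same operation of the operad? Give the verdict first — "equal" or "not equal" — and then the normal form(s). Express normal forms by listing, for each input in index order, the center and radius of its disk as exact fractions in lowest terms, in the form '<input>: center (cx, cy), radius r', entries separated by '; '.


Normal form of the first expression: t1: center (1/2, -1/16), radius 1/80; t2: center (7/16, -1/32), radius 1/96; t3: center (0, 0), radius 1/8
Normal form of the second expression: t1: center (1/4, -1/2), radius 1/12; t2: center (0, -3/10), radius 1/120; t3: center (-1/40, -11/40), radius 1/120
Different reductions; not equal.

not equal; first: t1: center (1/2, -1/16), radius 1/80; t2: center (7/16, -1/32), radius 1/96; t3: center (0, 0), radius 1/8; second: t1: center (1/4, -1/2), radius 1/12; t2: center (0, -3/10), radius 1/120; t3: center (-1/40, -11/40), radius 1/120


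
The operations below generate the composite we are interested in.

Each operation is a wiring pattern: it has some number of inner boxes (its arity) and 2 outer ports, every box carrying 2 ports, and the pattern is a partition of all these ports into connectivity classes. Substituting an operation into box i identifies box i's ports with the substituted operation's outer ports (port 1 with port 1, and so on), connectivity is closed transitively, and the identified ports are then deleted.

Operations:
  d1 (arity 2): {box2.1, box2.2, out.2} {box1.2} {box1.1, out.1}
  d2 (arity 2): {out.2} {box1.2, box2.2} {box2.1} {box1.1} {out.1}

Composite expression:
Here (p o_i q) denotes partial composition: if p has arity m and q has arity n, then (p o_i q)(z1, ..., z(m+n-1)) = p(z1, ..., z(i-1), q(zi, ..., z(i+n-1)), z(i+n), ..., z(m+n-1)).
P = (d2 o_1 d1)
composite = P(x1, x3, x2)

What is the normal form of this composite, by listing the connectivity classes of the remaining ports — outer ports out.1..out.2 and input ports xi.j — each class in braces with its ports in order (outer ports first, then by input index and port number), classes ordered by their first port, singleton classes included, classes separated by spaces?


{out.1} {out.2} {x1.1} {x1.2} {x2.1} {x2.2, x3.1, x3.2}


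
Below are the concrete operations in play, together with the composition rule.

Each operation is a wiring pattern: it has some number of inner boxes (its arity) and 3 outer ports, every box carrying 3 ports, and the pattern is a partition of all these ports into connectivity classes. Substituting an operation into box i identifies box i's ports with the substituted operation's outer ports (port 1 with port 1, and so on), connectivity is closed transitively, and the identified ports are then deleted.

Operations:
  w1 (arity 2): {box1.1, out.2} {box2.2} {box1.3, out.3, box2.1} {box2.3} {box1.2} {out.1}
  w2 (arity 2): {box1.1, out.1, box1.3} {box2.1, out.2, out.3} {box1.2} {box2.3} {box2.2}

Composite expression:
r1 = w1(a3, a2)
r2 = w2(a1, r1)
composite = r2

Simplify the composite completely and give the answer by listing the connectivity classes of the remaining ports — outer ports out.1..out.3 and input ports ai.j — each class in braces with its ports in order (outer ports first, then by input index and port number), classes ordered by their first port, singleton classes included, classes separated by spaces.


{out.1, a1.1, a1.3} {out.2, out.3} {a1.2} {a2.1, a3.3} {a2.2} {a2.3} {a3.1} {a3.2}

Treat the ports identified at w2 as solder joints: merge, then drop.
stage w1: inputs (a3, a2), connectivity {out.1} {out.2, a3.1} {out.3, a2.1, a3.3} {a2.2} {a2.3} {a3.2}, out.j its boundary
stage w2: inputs (a1, a3, a2), connectivity {out.1, a1.1, a1.3} {out.2, out.3} {a1.2} {a2.1, a3.3} {a2.2} {a2.3} {a3.1} {a3.2}, out.j its boundary
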